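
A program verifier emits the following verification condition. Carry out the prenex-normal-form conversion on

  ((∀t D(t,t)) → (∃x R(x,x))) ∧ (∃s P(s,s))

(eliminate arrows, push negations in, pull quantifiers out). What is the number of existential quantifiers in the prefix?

First replace A → B with ¬A ∨ B.
  (¬(∀t D(t,t)) ∨ (∃x R(x,x))) ∧ (∃s P(s,s))
Drive negations inward (¬∀x A ≡ ∃x ¬A, ¬∃x A ≡ ∀x ¬A, De Morgan for ∧/∨):
  ((∃t ¬D(t,t)) ∨ (∃x R(x,x))) ∧ (∃s P(s,s))
Pull the quantifiers to the front (each side's bound variable is not free in the other side):
  ∃t ∃x ∃s ((¬D(t,t) ∨ R(x,x)) ∧ P(s,s))
The prefix is ∃t ∃x ∃s: 0 universal, 3 existential.

3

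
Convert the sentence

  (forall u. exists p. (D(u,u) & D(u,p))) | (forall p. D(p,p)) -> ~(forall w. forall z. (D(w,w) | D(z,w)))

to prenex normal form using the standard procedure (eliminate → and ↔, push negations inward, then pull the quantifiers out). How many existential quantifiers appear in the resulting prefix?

Rewrite implications/biconditionals: A → B as ¬A ∨ B.
  ~((forall u. exists p. (D(u,u) & D(u,p))) | (forall p. D(p,p))) | ~(forall w. forall z. (D(w,w) | D(z,w)))
Drive negations inward (¬∀x A ≡ ∃x ¬A, ¬∃x A ≡ ∀x ¬A, De Morgan for ∧/∨):
  (exists u. forall p. (~D(u,u) | ~D(u,p))) & (exists p. ~D(p,p)) | (exists w. exists z. (~D(w,w) & ~D(z,w)))
Rename bound variables to avoid capture: p↦t.
  (exists u. forall p. (~D(u,u) | ~D(u,p))) & (exists t. ~D(t,t)) | (exists w. exists z. (~D(w,w) & ~D(z,w)))
Extract every quantifier outward, since the variables are now distinct and don't occur free across branches:
  exists u. forall p. exists t. exists w. exists z. ((~D(u,u) | ~D(u,p)) & ~D(t,t) | ~D(w,w) & ~D(z,w))
The prefix is exists u forall p exists t exists w exists z: 1 universal, 4 existential.

4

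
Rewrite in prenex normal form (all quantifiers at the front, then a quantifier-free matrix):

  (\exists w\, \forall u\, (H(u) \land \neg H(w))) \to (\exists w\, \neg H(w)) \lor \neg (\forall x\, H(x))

First replace A → B with ¬A ∨ B.
  \neg (\exists w\, \forall u\, (H(u) \land \neg H(w))) \lor (\exists w\, \neg H(w)) \lor \neg (\forall x\, H(x))
Push ¬ through the quantifiers and connectives to reach negation normal form:
  (\forall w\, \exists u\, (\neg H(u) \lor H(w))) \lor (\exists w\, \neg H(w)) \lor (\exists x\, \neg H(x))
Standardize variables apart so no two quantifiers bind the same name: w↦z.
  (\forall w\, \exists u\, (\neg H(u) \lor H(w))) \lor (\exists z\, \neg H(z)) \lor (\exists x\, \neg H(x))
Extract every quantifier outward, since the variables are now distinct and don't occur free across branches:
  \forall w\, \exists u\, \exists z\, \exists x\, (\neg H(u) \lor H(w) \lor \neg H(z) \lor \neg H(x))

\forall w\, \exists u\, \exists z\, \exists x\, (\neg H(u) \lor H(w) \lor \neg H(z) \lor \neg H(x))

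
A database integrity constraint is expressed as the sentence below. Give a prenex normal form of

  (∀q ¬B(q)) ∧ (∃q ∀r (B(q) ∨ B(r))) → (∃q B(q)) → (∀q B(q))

First replace A → B with ¬A ∨ B.
  ¬((∀q ¬B(q)) ∧ (∃q ∀r (B(q) ∨ B(r)))) ∨ ¬(∃q B(q)) ∨ (∀q B(q))
Drive negations inward (¬∀x A ≡ ∃x ¬A, ¬∃x A ≡ ∀x ¬A, De Morgan for ∧/∨):
  (∃q B(q)) ∨ (∀q ∃r (¬B(q) ∧ ¬B(r))) ∨ (∀q ¬B(q)) ∨ (∀q B(q))
Standardize variables apart so no two quantifiers bind the same name: q↦x, q↦w1, q↦v1.
  (∃q B(q)) ∨ (∀x ∃r (¬B(x) ∧ ¬B(r))) ∨ (∀w1 ¬B(w1)) ∨ (∀v1 B(v1))
Extract every quantifier outward, since the variables are now distinct and don't occur free across branches:
  ∃q ∀x ∃r ∀w1 ∀v1 (B(q) ∨ ¬B(x) ∧ ¬B(r) ∨ ¬B(w1) ∨ B(v1))

∃q ∀x ∃r ∀w1 ∀v1 (B(q) ∨ ¬B(x) ∧ ¬B(r) ∨ ¬B(w1) ∨ B(v1))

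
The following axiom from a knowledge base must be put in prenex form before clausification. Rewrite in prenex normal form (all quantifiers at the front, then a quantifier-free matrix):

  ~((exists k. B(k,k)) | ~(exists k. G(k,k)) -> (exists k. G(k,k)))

Rewrite implications/biconditionals: A → B as ¬A ∨ B.
  ~(~((exists k. B(k,k)) | ~(exists k. G(k,k))) | (exists k. G(k,k)))
Push ¬ through the quantifiers and connectives to reach negation normal form:
  ((exists k. B(k,k)) | (forall k. ~G(k,k))) & (forall k. ~G(k,k))
Rename bound variables to avoid capture: k↦b, k↦q.
  ((exists k. B(k,k)) | (forall b. ~G(b,b))) & (forall q. ~G(q,q))
Pull the quantifiers to the front (each side's bound variable is not free in the other side):
  exists k. forall b. forall q. ((B(k,k) | ~G(b,b)) & ~G(q,q))

exists k. forall b. forall q. ((B(k,k) | ~G(b,b)) & ~G(q,q))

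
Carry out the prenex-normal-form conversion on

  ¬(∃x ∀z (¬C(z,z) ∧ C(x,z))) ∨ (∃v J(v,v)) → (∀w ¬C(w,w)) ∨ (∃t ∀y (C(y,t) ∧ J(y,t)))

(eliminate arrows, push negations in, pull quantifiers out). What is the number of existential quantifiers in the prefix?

First replace A → B with ¬A ∨ B.
  ¬(¬(∃x ∀z (¬C(z,z) ∧ C(x,z))) ∨ (∃v J(v,v))) ∨ (∀w ¬C(w,w)) ∨ (∃t ∀y (C(y,t) ∧ J(y,t)))
Move each ¬ inward, flipping quantifiers it crosses:
  (∃x ∀z (¬C(z,z) ∧ C(x,z))) ∧ (∀v ¬J(v,v)) ∨ (∀w ¬C(w,w)) ∨ (∃t ∀y (C(y,t) ∧ J(y,t)))
All bound variables are already distinct, so no renaming is needed.
Extract every quantifier outward, since the variables are now distinct and don't occur free across branches:
  ∃x ∀z ∀v ∀w ∃t ∀y (¬C(z,z) ∧ C(x,z) ∧ ¬J(v,v) ∨ ¬C(w,w) ∨ C(y,t) ∧ J(y,t))
The prefix is ∃x ∀z ∀v ∀w ∃t ∀y: 4 universal, 2 existential.

2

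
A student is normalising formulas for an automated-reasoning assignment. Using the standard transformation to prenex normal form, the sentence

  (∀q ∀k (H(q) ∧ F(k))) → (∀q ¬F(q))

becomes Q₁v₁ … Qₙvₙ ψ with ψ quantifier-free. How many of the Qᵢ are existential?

2

Eliminate → and ↔ using ¬ and ∨.
  ¬(∀q ∀k (H(q) ∧ F(k))) ∨ (∀q ¬F(q))
Move each ¬ inward, flipping quantifiers it crosses:
  (∃q ∃k (¬H(q) ∨ ¬F(k))) ∨ (∀q ¬F(q))
Rename bound variables to avoid capture: q↦x.
  (∃q ∃k (¬H(q) ∨ ¬F(k))) ∨ (∀x ¬F(x))
Extract every quantifier outward, since the variables are now distinct and don't occur free across branches:
  ∃q ∃k ∀x (¬H(q) ∨ ¬F(k) ∨ ¬F(x))
The prefix is ∃q ∃k ∀x: 1 universal, 2 existential.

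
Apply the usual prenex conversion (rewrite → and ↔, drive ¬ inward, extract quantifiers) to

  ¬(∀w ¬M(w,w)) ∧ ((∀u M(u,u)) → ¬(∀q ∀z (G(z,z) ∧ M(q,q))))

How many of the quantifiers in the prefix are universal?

0

Eliminate → and ↔ using ¬ and ∨.
  ¬(∀w ¬M(w,w)) ∧ (¬(∀u M(u,u)) ∨ ¬(∀q ∀z (G(z,z) ∧ M(q,q))))
Push ¬ through the quantifiers and connectives to reach negation normal form:
  (∃w M(w,w)) ∧ ((∃u ¬M(u,u)) ∨ (∃q ∃z (¬G(z,z) ∨ ¬M(q,q))))
Finally move all quantifiers to the prefix:
  ∃w ∃u ∃q ∃z (M(w,w) ∧ (¬M(u,u) ∨ ¬G(z,z) ∨ ¬M(q,q)))
The prefix is ∃w ∃u ∃q ∃z: 0 universal, 4 existential.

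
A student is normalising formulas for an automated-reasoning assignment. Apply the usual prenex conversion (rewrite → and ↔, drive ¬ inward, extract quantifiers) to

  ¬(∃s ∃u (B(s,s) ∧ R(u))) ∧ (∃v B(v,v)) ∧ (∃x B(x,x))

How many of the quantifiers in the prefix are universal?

Move each ¬ inward, flipping quantifiers it crosses:
  (∀s ∀u (¬B(s,s) ∨ ¬R(u))) ∧ (∃v B(v,v)) ∧ (∃x B(x,x))
All bound variables are already distinct, so no renaming is needed.
Extract every quantifier outward, since the variables are now distinct and don't occur free across branches:
  ∀s ∀u ∃v ∃x ((¬B(s,s) ∨ ¬R(u)) ∧ B(v,v) ∧ B(x,x))
The prefix is ∀s ∀u ∃v ∃x: 2 universal, 2 existential.

2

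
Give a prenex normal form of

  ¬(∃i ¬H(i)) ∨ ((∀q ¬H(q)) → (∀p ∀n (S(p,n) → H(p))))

∀i ∃q ∀p ∀n (H(i) ∨ H(q) ∨ ¬S(p,n) ∨ H(p))

First replace A → B with ¬A ∨ B.
  ¬(∃i ¬H(i)) ∨ ¬(∀q ¬H(q)) ∨ (∀p ∀n (¬S(p,n) ∨ H(p)))
Drive negations inward (¬∀x A ≡ ∃x ¬A, ¬∃x A ≡ ∀x ¬A, De Morgan for ∧/∨):
  (∀i H(i)) ∨ (∃q H(q)) ∨ (∀p ∀n (¬S(p,n) ∨ H(p)))
All bound variables are already distinct, so no renaming is needed.
Finally move all quantifiers to the prefix:
  ∀i ∃q ∀p ∀n (H(i) ∨ H(q) ∨ ¬S(p,n) ∨ H(p))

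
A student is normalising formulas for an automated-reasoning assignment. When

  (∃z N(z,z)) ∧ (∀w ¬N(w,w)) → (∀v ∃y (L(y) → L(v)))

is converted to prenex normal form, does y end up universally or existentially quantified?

existential

First replace A → B with ¬A ∨ B.
  ¬((∃z N(z,z)) ∧ (∀w ¬N(w,w))) ∨ (∀v ∃y (¬L(y) ∨ L(v)))
Drive negations inward (¬∀x A ≡ ∃x ¬A, ¬∃x A ≡ ∀x ¬A, De Morgan for ∧/∨):
  (∀z ¬N(z,z)) ∨ (∃w N(w,w)) ∨ (∀v ∃y (¬L(y) ∨ L(v)))
All bound variables are already distinct, so no renaming is needed.
Extract every quantifier outward, since the variables are now distinct and don't occur free across branches:
  ∀z ∃w ∀v ∃y (¬N(z,z) ∨ N(w,w) ∨ ¬L(y) ∨ L(v))
The quantifier ∃y sits under an even number of negations (counting the antecedent side of each →), so it remains existential.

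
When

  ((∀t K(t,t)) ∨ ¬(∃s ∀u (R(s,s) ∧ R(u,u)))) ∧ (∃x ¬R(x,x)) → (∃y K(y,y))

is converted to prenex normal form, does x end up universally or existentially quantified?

First replace A → B with ¬A ∨ B.
  ¬(((∀t K(t,t)) ∨ ¬(∃s ∀u (R(s,s) ∧ R(u,u)))) ∧ (∃x ¬R(x,x))) ∨ (∃y K(y,y))
Push ¬ through the quantifiers and connectives to reach negation normal form:
  (∃t ¬K(t,t)) ∧ (∃s ∀u (R(s,s) ∧ R(u,u))) ∨ (∀x R(x,x)) ∨ (∃y K(y,y))
Extract every quantifier outward, since the variables are now distinct and don't occur free across branches:
  ∃t ∃s ∀u ∀x ∃y (¬K(t,t) ∧ R(s,s) ∧ R(u,u) ∨ R(x,x) ∨ K(y,y))
The quantifier ∃x sits under an odd number of negations (counting the antecedent side of each →), so it flips to ∀x.

universal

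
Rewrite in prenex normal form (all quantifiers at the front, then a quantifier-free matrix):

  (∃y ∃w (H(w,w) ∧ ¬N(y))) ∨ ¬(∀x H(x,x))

Push ¬ through the quantifiers and connectives to reach negation normal form:
  (∃y ∃w (H(w,w) ∧ ¬N(y))) ∨ (∃x ¬H(x,x))
All bound variables are already distinct, so no renaming is needed.
Finally move all quantifiers to the prefix:
  ∃y ∃w ∃x (H(w,w) ∧ ¬N(y) ∨ ¬H(x,x))

∃y ∃w ∃x (H(w,w) ∧ ¬N(y) ∨ ¬H(x,x))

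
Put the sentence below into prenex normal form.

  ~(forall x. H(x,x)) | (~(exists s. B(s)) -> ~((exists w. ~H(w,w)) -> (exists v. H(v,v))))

Eliminate → and ↔ using ¬ and ∨.
  ~(forall x. H(x,x)) | ~~(exists s. B(s)) | ~(~(exists w. ~H(w,w)) | (exists v. H(v,v)))
Push ¬ through the quantifiers and connectives to reach negation normal form:
  (exists x. ~H(x,x)) | (exists s. B(s)) | (exists w. ~H(w,w)) & (forall v. ~H(v,v))
Extract every quantifier outward, since the variables are now distinct and don't occur free across branches:
  exists x. exists s. exists w. forall v. (~H(x,x) | B(s) | ~H(w,w) & ~H(v,v))

exists x. exists s. exists w. forall v. (~H(x,x) | B(s) | ~H(w,w) & ~H(v,v))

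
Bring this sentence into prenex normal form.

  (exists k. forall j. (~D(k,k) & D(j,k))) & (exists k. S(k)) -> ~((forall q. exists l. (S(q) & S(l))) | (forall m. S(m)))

forall k. exists j. forall x1. exists q. forall l. exists m. (D(k,k) | ~D(j,k) | ~S(x1) | (~S(q) | ~S(l)) & ~S(m))

First replace A → B with ¬A ∨ B.
  ~((exists k. forall j. (~D(k,k) & D(j,k))) & (exists k. S(k))) | ~((forall q. exists l. (S(q) & S(l))) | (forall m. S(m)))
Drive negations inward (¬∀x A ≡ ∃x ¬A, ¬∃x A ≡ ∀x ¬A, De Morgan for ∧/∨):
  (forall k. exists j. (D(k,k) | ~D(j,k))) | (forall k. ~S(k)) | (exists q. forall l. (~S(q) | ~S(l))) & (exists m. ~S(m))
Give each quantifier a distinct variable: k↦x1.
  (forall k. exists j. (D(k,k) | ~D(j,k))) | (forall x1. ~S(x1)) | (exists q. forall l. (~S(q) | ~S(l))) & (exists m. ~S(m))
Pull the quantifiers to the front (each side's bound variable is not free in the other side):
  forall k. exists j. forall x1. exists q. forall l. exists m. (D(k,k) | ~D(j,k) | ~S(x1) | (~S(q) | ~S(l)) & ~S(m))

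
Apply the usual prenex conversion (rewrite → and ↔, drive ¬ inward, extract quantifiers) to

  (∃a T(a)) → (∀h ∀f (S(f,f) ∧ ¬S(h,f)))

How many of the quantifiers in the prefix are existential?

0

Eliminate → and ↔ using ¬ and ∨.
  ¬(∃a T(a)) ∨ (∀h ∀f (S(f,f) ∧ ¬S(h,f)))
Push ¬ through the quantifiers and connectives to reach negation normal form:
  (∀a ¬T(a)) ∨ (∀h ∀f (S(f,f) ∧ ¬S(h,f)))
All bound variables are already distinct, so no renaming is needed.
Pull the quantifiers to the front (each side's bound variable is not free in the other side):
  ∀a ∀h ∀f (¬T(a) ∨ S(f,f) ∧ ¬S(h,f))
The prefix is ∀a ∀h ∀f: 3 universal, 0 existential.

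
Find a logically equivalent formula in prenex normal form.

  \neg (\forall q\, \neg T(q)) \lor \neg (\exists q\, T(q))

Drive negations inward (¬∀x A ≡ ∃x ¬A, ¬∃x A ≡ ∀x ¬A, De Morgan for ∧/∨):
  (\exists q\, T(q)) \lor (\forall q\, \neg T(q))
Rename bound variables to avoid capture: q↦w.
  (\exists q\, T(q)) \lor (\forall w\, \neg T(w))
Pull the quantifiers to the front (each side's bound variable is not free in the other side):
  \exists q\, \forall w\, (T(q) \lor \neg T(w))

\exists q\, \forall w\, (T(q) \lor \neg T(w))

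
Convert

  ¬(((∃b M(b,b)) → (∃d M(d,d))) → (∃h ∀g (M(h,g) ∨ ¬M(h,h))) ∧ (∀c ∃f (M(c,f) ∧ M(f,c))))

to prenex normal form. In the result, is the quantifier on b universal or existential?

First replace A → B with ¬A ∨ B.
  ¬(¬(¬(∃b M(b,b)) ∨ (∃d M(d,d))) ∨ (∃h ∀g (M(h,g) ∨ ¬M(h,h))) ∧ (∀c ∃f (M(c,f) ∧ M(f,c))))
Drive negations inward (¬∀x A ≡ ∃x ¬A, ¬∃x A ≡ ∀x ¬A, De Morgan for ∧/∨):
  ((∀b ¬M(b,b)) ∨ (∃d M(d,d))) ∧ ((∀h ∃g (¬M(h,g) ∧ M(h,h))) ∨ (∃c ∀f (¬M(c,f) ∨ ¬M(f,c))))
All bound variables are already distinct, so no renaming is needed.
Extract every quantifier outward, since the variables are now distinct and don't occur free across branches:
  ∀b ∃d ∀h ∃g ∃c ∀f ((¬M(b,b) ∨ M(d,d)) ∧ (¬M(h,g) ∧ M(h,h) ∨ ¬M(c,f) ∨ ¬M(f,c)))
The quantifier ∃b sits under an odd number of negations (counting the antecedent side of each →), so it flips to ∀b.

universal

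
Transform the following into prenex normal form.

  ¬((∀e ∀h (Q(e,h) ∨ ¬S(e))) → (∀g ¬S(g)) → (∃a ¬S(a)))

Rewrite implications/biconditionals: A → B as ¬A ∨ B.
  ¬(¬(∀e ∀h (Q(e,h) ∨ ¬S(e))) ∨ ¬(∀g ¬S(g)) ∨ (∃a ¬S(a)))
Push ¬ through the quantifiers and connectives to reach negation normal form:
  (∀e ∀h (Q(e,h) ∨ ¬S(e))) ∧ (∀g ¬S(g)) ∧ (∀a S(a))
All bound variables are already distinct, so no renaming is needed.
Pull the quantifiers to the front (each side's bound variable is not free in the other side):
  ∀e ∀h ∀g ∀a ((Q(e,h) ∨ ¬S(e)) ∧ ¬S(g) ∧ S(a))

∀e ∀h ∀g ∀a ((Q(e,h) ∨ ¬S(e)) ∧ ¬S(g) ∧ S(a))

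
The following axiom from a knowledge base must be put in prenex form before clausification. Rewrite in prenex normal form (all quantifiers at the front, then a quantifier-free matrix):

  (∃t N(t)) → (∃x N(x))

∀t ∃x (¬N(t) ∨ N(x))

First replace A → B with ¬A ∨ B.
  ¬(∃t N(t)) ∨ (∃x N(x))
Drive negations inward (¬∀x A ≡ ∃x ¬A, ¬∃x A ≡ ∀x ¬A, De Morgan for ∧/∨):
  (∀t ¬N(t)) ∨ (∃x N(x))
Pull the quantifiers to the front (each side's bound variable is not free in the other side):
  ∀t ∃x (¬N(t) ∨ N(x))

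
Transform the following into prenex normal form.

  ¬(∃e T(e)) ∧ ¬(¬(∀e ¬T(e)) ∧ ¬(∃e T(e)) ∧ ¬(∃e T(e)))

∀e ∀c ∃t ∃x (¬T(e) ∧ (¬T(c) ∨ T(t) ∨ T(x)))

Push ¬ through the quantifiers and connectives to reach negation normal form:
  (∀e ¬T(e)) ∧ ((∀e ¬T(e)) ∨ (∃e T(e)) ∨ (∃e T(e)))
Standardize variables apart so no two quantifiers bind the same name: e↦c, e↦t, e↦x.
  (∀e ¬T(e)) ∧ ((∀c ¬T(c)) ∨ (∃t T(t)) ∨ (∃x T(x)))
Extract every quantifier outward, since the variables are now distinct and don't occur free across branches:
  ∀e ∀c ∃t ∃x (¬T(e) ∧ (¬T(c) ∨ T(t) ∨ T(x)))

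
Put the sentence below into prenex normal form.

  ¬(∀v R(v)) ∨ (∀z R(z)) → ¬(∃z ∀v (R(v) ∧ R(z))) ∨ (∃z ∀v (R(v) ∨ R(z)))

∀v ∃z ∀r ∃x ∃w1 ∀u1 (R(v) ∧ ¬R(z) ∨ ¬R(x) ∨ ¬R(r) ∨ R(u1) ∨ R(w1))

Eliminate → and ↔ using ¬ and ∨.
  ¬(¬(∀v R(v)) ∨ (∀z R(z))) ∨ ¬(∃z ∀v (R(v) ∧ R(z))) ∨ (∃z ∀v (R(v) ∨ R(z)))
Drive negations inward (¬∀x A ≡ ∃x ¬A, ¬∃x A ≡ ∀x ¬A, De Morgan for ∧/∨):
  (∀v R(v)) ∧ (∃z ¬R(z)) ∨ (∀z ∃v (¬R(v) ∨ ¬R(z))) ∨ (∃z ∀v (R(v) ∨ R(z)))
Give each quantifier a distinct variable: z↦r, v↦x, z↦w1, v↦u1.
  (∀v R(v)) ∧ (∃z ¬R(z)) ∨ (∀r ∃x (¬R(x) ∨ ¬R(r))) ∨ (∃w1 ∀u1 (R(u1) ∨ R(w1)))
Finally move all quantifiers to the prefix:
  ∀v ∃z ∀r ∃x ∃w1 ∀u1 (R(v) ∧ ¬R(z) ∨ ¬R(x) ∨ ¬R(r) ∨ R(u1) ∨ R(w1))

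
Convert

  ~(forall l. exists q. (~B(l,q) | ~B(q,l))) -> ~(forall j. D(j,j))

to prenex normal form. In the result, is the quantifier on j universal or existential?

existential

First replace A → B with ¬A ∨ B.
  ~~(forall l. exists q. (~B(l,q) | ~B(q,l))) | ~(forall j. D(j,j))
Move each ¬ inward, flipping quantifiers it crosses:
  (forall l. exists q. (~B(l,q) | ~B(q,l))) | (exists j. ~D(j,j))
All bound variables are already distinct, so no renaming is needed.
Extract every quantifier outward, since the variables are now distinct and don't occur free across branches:
  forall l. exists q. exists j. (~B(l,q) | ~B(q,l) | ~D(j,j))
The quantifier forall j sits under an odd number of negations (counting the antecedent side of each →), so it flips to exists j.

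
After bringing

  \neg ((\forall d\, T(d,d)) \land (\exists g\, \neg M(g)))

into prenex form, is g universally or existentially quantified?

universal

Move each ¬ inward, flipping quantifiers it crosses:
  (\exists d\, \neg T(d,d)) \lor (\forall g\, M(g))
Extract every quantifier outward, since the variables are now distinct and don't occur free across branches:
  \exists d\, \forall g\, (\neg T(d,d) \lor M(g))
The quantifier \exists g sits under an odd number of negations, so it flips to \forall g.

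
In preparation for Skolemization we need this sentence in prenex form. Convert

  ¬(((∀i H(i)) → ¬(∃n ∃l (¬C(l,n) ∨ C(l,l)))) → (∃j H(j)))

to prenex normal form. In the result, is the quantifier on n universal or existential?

universal

First replace A → B with ¬A ∨ B.
  ¬(¬(¬(∀i H(i)) ∨ ¬(∃n ∃l (¬C(l,n) ∨ C(l,l)))) ∨ (∃j H(j)))
Move each ¬ inward, flipping quantifiers it crosses:
  ((∃i ¬H(i)) ∨ (∀n ∀l (C(l,n) ∧ ¬C(l,l)))) ∧ (∀j ¬H(j))
All bound variables are already distinct, so no renaming is needed.
Extract every quantifier outward, since the variables are now distinct and don't occur free across branches:
  ∃i ∀n ∀l ∀j ((¬H(i) ∨ C(l,n) ∧ ¬C(l,l)) ∧ ¬H(j))
The quantifier ∃n sits under an odd number of negations (counting the antecedent side of each →), so it flips to ∀n.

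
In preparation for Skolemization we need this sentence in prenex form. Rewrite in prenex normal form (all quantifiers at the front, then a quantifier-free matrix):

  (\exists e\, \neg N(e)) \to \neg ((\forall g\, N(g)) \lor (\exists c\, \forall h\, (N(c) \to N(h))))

\forall e\, \exists g\, \forall c\, \exists h\, (N(e) \lor \neg N(g) \land N(c) \land \neg N(h))

First replace A → B with ¬A ∨ B.
  \neg (\exists e\, \neg N(e)) \lor \neg ((\forall g\, N(g)) \lor (\exists c\, \forall h\, (\neg N(c) \lor N(h))))
Push ¬ through the quantifiers and connectives to reach negation normal form:
  (\forall e\, N(e)) \lor (\exists g\, \neg N(g)) \land (\forall c\, \exists h\, (N(c) \land \neg N(h)))
All bound variables are already distinct, so no renaming is needed.
Extract every quantifier outward, since the variables are now distinct and don't occur free across branches:
  \forall e\, \exists g\, \forall c\, \exists h\, (N(e) \lor \neg N(g) \land N(c) \land \neg N(h))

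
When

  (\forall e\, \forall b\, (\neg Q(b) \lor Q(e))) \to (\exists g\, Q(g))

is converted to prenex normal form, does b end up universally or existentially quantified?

Eliminate → and ↔ using ¬ and ∨.
  \neg (\forall e\, \forall b\, (\neg Q(b) \lor Q(e))) \lor (\exists g\, Q(g))
Push ¬ through the quantifiers and connectives to reach negation normal form:
  (\exists e\, \exists b\, (Q(b) \land \neg Q(e))) \lor (\exists g\, Q(g))
Pull the quantifiers to the front (each side's bound variable is not free in the other side):
  \exists e\, \exists b\, \exists g\, (Q(b) \land \neg Q(e) \lor Q(g))
The quantifier \forall b sits under an odd number of negations (counting the antecedent side of each →), so it flips to \exists b.

existential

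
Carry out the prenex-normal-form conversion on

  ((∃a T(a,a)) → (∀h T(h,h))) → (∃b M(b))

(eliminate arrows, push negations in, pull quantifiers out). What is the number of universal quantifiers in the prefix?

Rewrite implications/biconditionals: A → B as ¬A ∨ B.
  ¬(¬(∃a T(a,a)) ∨ (∀h T(h,h))) ∨ (∃b M(b))
Push ¬ through the quantifiers and connectives to reach negation normal form:
  (∃a T(a,a)) ∧ (∃h ¬T(h,h)) ∨ (∃b M(b))
All bound variables are already distinct, so no renaming is needed.
Extract every quantifier outward, since the variables are now distinct and don't occur free across branches:
  ∃a ∃h ∃b (T(a,a) ∧ ¬T(h,h) ∨ M(b))
The prefix is ∃a ∃h ∃b: 0 universal, 3 existential.

0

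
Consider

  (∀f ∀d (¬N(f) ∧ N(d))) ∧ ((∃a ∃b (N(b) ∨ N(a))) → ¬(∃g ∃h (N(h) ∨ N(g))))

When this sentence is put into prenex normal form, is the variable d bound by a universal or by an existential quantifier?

Rewrite implications/biconditionals: A → B as ¬A ∨ B.
  (∀f ∀d (¬N(f) ∧ N(d))) ∧ (¬(∃a ∃b (N(b) ∨ N(a))) ∨ ¬(∃g ∃h (N(h) ∨ N(g))))
Move each ¬ inward, flipping quantifiers it crosses:
  (∀f ∀d (¬N(f) ∧ N(d))) ∧ ((∀a ∀b (¬N(b) ∧ ¬N(a))) ∨ (∀g ∀h (¬N(h) ∧ ¬N(g))))
All bound variables are already distinct, so no renaming is needed.
Finally move all quantifiers to the prefix:
  ∀f ∀d ∀a ∀b ∀g ∀h (¬N(f) ∧ N(d) ∧ (¬N(b) ∧ ¬N(a) ∨ ¬N(h) ∧ ¬N(g)))
The quantifier ∀d sits under an even number of negations (counting the antecedent side of each →), so it remains universal.

universal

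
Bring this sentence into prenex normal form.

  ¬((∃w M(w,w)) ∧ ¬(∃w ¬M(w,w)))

∀w ∃b (¬M(w,w) ∨ ¬M(b,b))

Drive negations inward (¬∀x A ≡ ∃x ¬A, ¬∃x A ≡ ∀x ¬A, De Morgan for ∧/∨):
  (∀w ¬M(w,w)) ∨ (∃w ¬M(w,w))
Give each quantifier a distinct variable: w↦b.
  (∀w ¬M(w,w)) ∨ (∃b ¬M(b,b))
Pull the quantifiers to the front (each side's bound variable is not free in the other side):
  ∀w ∃b (¬M(w,w) ∨ ¬M(b,b))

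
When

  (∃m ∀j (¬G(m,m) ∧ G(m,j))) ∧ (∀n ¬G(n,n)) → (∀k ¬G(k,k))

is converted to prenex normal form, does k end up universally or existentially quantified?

Eliminate → and ↔ using ¬ and ∨.
  ¬((∃m ∀j (¬G(m,m) ∧ G(m,j))) ∧ (∀n ¬G(n,n))) ∨ (∀k ¬G(k,k))
Push ¬ through the quantifiers and connectives to reach negation normal form:
  (∀m ∃j (G(m,m) ∨ ¬G(m,j))) ∨ (∃n G(n,n)) ∨ (∀k ¬G(k,k))
All bound variables are already distinct, so no renaming is needed.
Extract every quantifier outward, since the variables are now distinct and don't occur free across branches:
  ∀m ∃j ∃n ∀k (G(m,m) ∨ ¬G(m,j) ∨ G(n,n) ∨ ¬G(k,k))
The quantifier ∀k sits under an even number of negations (counting the antecedent side of each →), so it remains universal.

universal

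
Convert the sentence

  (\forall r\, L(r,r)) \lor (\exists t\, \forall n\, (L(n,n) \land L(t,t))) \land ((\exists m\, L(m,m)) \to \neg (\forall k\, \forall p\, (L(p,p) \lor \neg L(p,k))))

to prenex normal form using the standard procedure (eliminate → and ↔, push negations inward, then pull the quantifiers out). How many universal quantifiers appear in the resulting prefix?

Rewrite implications/biconditionals: A → B as ¬A ∨ B.
  (\forall r\, L(r,r)) \lor (\exists t\, \forall n\, (L(n,n) \land L(t,t))) \land (\neg (\exists m\, L(m,m)) \lor \neg (\forall k\, \forall p\, (L(p,p) \lor \neg L(p,k))))
Drive negations inward (¬∀x A ≡ ∃x ¬A, ¬∃x A ≡ ∀x ¬A, De Morgan for ∧/∨):
  (\forall r\, L(r,r)) \lor (\exists t\, \forall n\, (L(n,n) \land L(t,t))) \land ((\forall m\, \neg L(m,m)) \lor (\exists k\, \exists p\, (\neg L(p,p) \land L(p,k))))
All bound variables are already distinct, so no renaming is needed.
Finally move all quantifiers to the prefix:
  \forall r\, \exists t\, \forall n\, \forall m\, \exists k\, \exists p\, (L(r,r) \lor L(n,n) \land L(t,t) \land (\neg L(m,m) \lor \neg L(p,p) \land L(p,k)))
The prefix is \forall r \exists t \forall n \forall m \exists k \exists p: 3 universal, 3 existential.

3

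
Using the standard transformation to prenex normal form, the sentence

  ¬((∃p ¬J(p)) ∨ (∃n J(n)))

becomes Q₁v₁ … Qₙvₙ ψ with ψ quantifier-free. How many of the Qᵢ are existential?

0

Push ¬ through the quantifiers and connectives to reach negation normal form:
  (∀p J(p)) ∧ (∀n ¬J(n))
Finally move all quantifiers to the prefix:
  ∀p ∀n (J(p) ∧ ¬J(n))
The prefix is ∀p ∀n: 2 universal, 0 existential.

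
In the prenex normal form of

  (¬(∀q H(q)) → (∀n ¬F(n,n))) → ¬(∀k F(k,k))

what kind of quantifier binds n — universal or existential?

existential

Eliminate → and ↔ using ¬ and ∨.
  ¬(¬¬(∀q H(q)) ∨ (∀n ¬F(n,n))) ∨ ¬(∀k F(k,k))
Drive negations inward (¬∀x A ≡ ∃x ¬A, ¬∃x A ≡ ∀x ¬A, De Morgan for ∧/∨):
  (∃q ¬H(q)) ∧ (∃n F(n,n)) ∨ (∃k ¬F(k,k))
Extract every quantifier outward, since the variables are now distinct and don't occur free across branches:
  ∃q ∃n ∃k (¬H(q) ∧ F(n,n) ∨ ¬F(k,k))
The quantifier ∀n sits under an odd number of negations (counting the antecedent side of each →), so it flips to ∃n.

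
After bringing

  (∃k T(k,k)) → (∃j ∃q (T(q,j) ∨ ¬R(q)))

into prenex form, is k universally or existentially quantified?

universal

Rewrite implications/biconditionals: A → B as ¬A ∨ B.
  ¬(∃k T(k,k)) ∨ (∃j ∃q (T(q,j) ∨ ¬R(q)))
Drive negations inward (¬∀x A ≡ ∃x ¬A, ¬∃x A ≡ ∀x ¬A, De Morgan for ∧/∨):
  (∀k ¬T(k,k)) ∨ (∃j ∃q (T(q,j) ∨ ¬R(q)))
All bound variables are already distinct, so no renaming is needed.
Extract every quantifier outward, since the variables are now distinct and don't occur free across branches:
  ∀k ∃j ∃q (¬T(k,k) ∨ T(q,j) ∨ ¬R(q))
The quantifier ∃k sits under an odd number of negations (counting the antecedent side of each →), so it flips to ∀k.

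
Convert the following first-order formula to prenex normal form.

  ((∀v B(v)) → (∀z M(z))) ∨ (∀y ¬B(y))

Eliminate → and ↔ using ¬ and ∨.
  ¬(∀v B(v)) ∨ (∀z M(z)) ∨ (∀y ¬B(y))
Move each ¬ inward, flipping quantifiers it crosses:
  (∃v ¬B(v)) ∨ (∀z M(z)) ∨ (∀y ¬B(y))
All bound variables are already distinct, so no renaming is needed.
Extract every quantifier outward, since the variables are now distinct and don't occur free across branches:
  ∃v ∀z ∀y (¬B(v) ∨ M(z) ∨ ¬B(y))

∃v ∀z ∀y (¬B(v) ∨ M(z) ∨ ¬B(y))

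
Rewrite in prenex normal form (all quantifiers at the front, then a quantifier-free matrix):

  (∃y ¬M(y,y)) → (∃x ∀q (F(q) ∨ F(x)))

First replace A → B with ¬A ∨ B.
  ¬(∃y ¬M(y,y)) ∨ (∃x ∀q (F(q) ∨ F(x)))
Push ¬ through the quantifiers and connectives to reach negation normal form:
  (∀y M(y,y)) ∨ (∃x ∀q (F(q) ∨ F(x)))
Pull the quantifiers to the front (each side's bound variable is not free in the other side):
  ∀y ∃x ∀q (M(y,y) ∨ F(q) ∨ F(x))

∀y ∃x ∀q (M(y,y) ∨ F(q) ∨ F(x))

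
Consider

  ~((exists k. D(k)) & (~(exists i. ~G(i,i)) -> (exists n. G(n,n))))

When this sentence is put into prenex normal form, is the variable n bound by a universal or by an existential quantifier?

universal

Rewrite implications/biconditionals: A → B as ¬A ∨ B.
  ~((exists k. D(k)) & (~~(exists i. ~G(i,i)) | (exists n. G(n,n))))
Push ¬ through the quantifiers and connectives to reach negation normal form:
  (forall k. ~D(k)) | (forall i. G(i,i)) & (forall n. ~G(n,n))
All bound variables are already distinct, so no renaming is needed.
Pull the quantifiers to the front (each side's bound variable is not free in the other side):
  forall k. forall i. forall n. (~D(k) | G(i,i) & ~G(n,n))
The quantifier exists n sits under an odd number of negations (counting the antecedent side of each →), so it flips to forall n.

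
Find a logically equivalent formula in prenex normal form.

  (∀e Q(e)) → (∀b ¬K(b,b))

Rewrite implications/biconditionals: A → B as ¬A ∨ B.
  ¬(∀e Q(e)) ∨ (∀b ¬K(b,b))
Push ¬ through the quantifiers and connectives to reach negation normal form:
  (∃e ¬Q(e)) ∨ (∀b ¬K(b,b))
All bound variables are already distinct, so no renaming is needed.
Finally move all quantifiers to the prefix:
  ∃e ∀b (¬Q(e) ∨ ¬K(b,b))

∃e ∀b (¬Q(e) ∨ ¬K(b,b))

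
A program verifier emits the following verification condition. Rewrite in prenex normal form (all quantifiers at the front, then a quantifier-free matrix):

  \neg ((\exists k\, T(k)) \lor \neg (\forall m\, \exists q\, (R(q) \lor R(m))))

Drive negations inward (¬∀x A ≡ ∃x ¬A, ¬∃x A ≡ ∀x ¬A, De Morgan for ∧/∨):
  (\forall k\, \neg T(k)) \land (\forall m\, \exists q\, (R(q) \lor R(m)))
Pull the quantifiers to the front (each side's bound variable is not free in the other side):
  \forall k\, \forall m\, \exists q\, (\neg T(k) \land (R(q) \lor R(m)))

\forall k\, \forall m\, \exists q\, (\neg T(k) \land (R(q) \lor R(m)))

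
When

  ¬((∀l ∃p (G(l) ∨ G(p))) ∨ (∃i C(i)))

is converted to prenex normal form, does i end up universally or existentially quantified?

Move each ¬ inward, flipping quantifiers it crosses:
  (∃l ∀p (¬G(l) ∧ ¬G(p))) ∧ (∀i ¬C(i))
Pull the quantifiers to the front (each side's bound variable is not free in the other side):
  ∃l ∀p ∀i (¬G(l) ∧ ¬G(p) ∧ ¬C(i))
The quantifier ∃i sits under an odd number of negations, so it flips to ∀i.

universal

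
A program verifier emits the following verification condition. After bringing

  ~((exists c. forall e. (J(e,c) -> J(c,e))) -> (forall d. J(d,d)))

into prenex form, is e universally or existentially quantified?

Eliminate → and ↔ using ¬ and ∨.
  ~(~(exists c. forall e. (~J(e,c) | J(c,e))) | (forall d. J(d,d)))
Push ¬ through the quantifiers and connectives to reach negation normal form:
  (exists c. forall e. (~J(e,c) | J(c,e))) & (exists d. ~J(d,d))
All bound variables are already distinct, so no renaming is needed.
Finally move all quantifiers to the prefix:
  exists c. forall e. exists d. ((~J(e,c) | J(c,e)) & ~J(d,d))
The quantifier forall e sits under an even number of negations (counting the antecedent side of each →), so it remains universal.

universal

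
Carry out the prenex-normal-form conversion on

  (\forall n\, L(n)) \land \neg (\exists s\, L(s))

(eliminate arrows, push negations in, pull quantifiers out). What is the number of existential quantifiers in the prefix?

Push ¬ through the quantifiers and connectives to reach negation normal form:
  (\forall n\, L(n)) \land (\forall s\, \neg L(s))
Finally move all quantifiers to the prefix:
  \forall n\, \forall s\, (L(n) \land \neg L(s))
The prefix is \forall n \forall s: 2 universal, 0 existential.

0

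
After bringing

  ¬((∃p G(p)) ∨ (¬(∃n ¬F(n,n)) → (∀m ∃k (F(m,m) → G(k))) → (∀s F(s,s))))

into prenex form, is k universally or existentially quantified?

Eliminate → and ↔ using ¬ and ∨.
  ¬((∃p G(p)) ∨ ¬¬(∃n ¬F(n,n)) ∨ ¬(∀m ∃k (¬F(m,m) ∨ G(k))) ∨ (∀s F(s,s)))
Push ¬ through the quantifiers and connectives to reach negation normal form:
  (∀p ¬G(p)) ∧ (∀n F(n,n)) ∧ (∀m ∃k (¬F(m,m) ∨ G(k))) ∧ (∃s ¬F(s,s))
All bound variables are already distinct, so no renaming is needed.
Extract every quantifier outward, since the variables are now distinct and don't occur free across branches:
  ∀p ∀n ∀m ∃k ∃s (¬G(p) ∧ F(n,n) ∧ (¬F(m,m) ∨ G(k)) ∧ ¬F(s,s))
The quantifier ∃k sits under an even number of negations (counting the antecedent side of each →), so it remains existential.

existential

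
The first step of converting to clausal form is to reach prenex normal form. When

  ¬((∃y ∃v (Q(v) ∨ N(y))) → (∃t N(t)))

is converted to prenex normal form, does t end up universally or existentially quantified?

universal

First replace A → B with ¬A ∨ B.
  ¬(¬(∃y ∃v (Q(v) ∨ N(y))) ∨ (∃t N(t)))
Drive negations inward (¬∀x A ≡ ∃x ¬A, ¬∃x A ≡ ∀x ¬A, De Morgan for ∧/∨):
  (∃y ∃v (Q(v) ∨ N(y))) ∧ (∀t ¬N(t))
All bound variables are already distinct, so no renaming is needed.
Finally move all quantifiers to the prefix:
  ∃y ∃v ∀t ((Q(v) ∨ N(y)) ∧ ¬N(t))
The quantifier ∃t sits under an odd number of negations (counting the antecedent side of each →), so it flips to ∀t.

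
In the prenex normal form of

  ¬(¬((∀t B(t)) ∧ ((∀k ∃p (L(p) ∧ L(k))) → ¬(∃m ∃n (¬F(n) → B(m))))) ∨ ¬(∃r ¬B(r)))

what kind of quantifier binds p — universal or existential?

universal

First replace A → B with ¬A ∨ B.
  ¬(¬((∀t B(t)) ∧ (¬(∀k ∃p (L(p) ∧ L(k))) ∨ ¬(∃m ∃n (¬¬F(n) ∨ B(m))))) ∨ ¬(∃r ¬B(r)))
Drive negations inward (¬∀x A ≡ ∃x ¬A, ¬∃x A ≡ ∀x ¬A, De Morgan for ∧/∨):
  (∀t B(t)) ∧ ((∃k ∀p (¬L(p) ∨ ¬L(k))) ∨ (∀m ∀n (¬F(n) ∧ ¬B(m)))) ∧ (∃r ¬B(r))
All bound variables are already distinct, so no renaming is needed.
Pull the quantifiers to the front (each side's bound variable is not free in the other side):
  ∀t ∃k ∀p ∀m ∀n ∃r (B(t) ∧ (¬L(p) ∨ ¬L(k) ∨ ¬F(n) ∧ ¬B(m)) ∧ ¬B(r))
The quantifier ∃p sits under an odd number of negations (counting the antecedent side of each →), so it flips to ∀p.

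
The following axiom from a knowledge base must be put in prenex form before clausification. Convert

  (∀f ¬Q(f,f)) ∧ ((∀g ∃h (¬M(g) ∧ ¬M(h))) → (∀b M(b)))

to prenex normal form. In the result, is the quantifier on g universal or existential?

existential

First replace A → B with ¬A ∨ B.
  (∀f ¬Q(f,f)) ∧ (¬(∀g ∃h (¬M(g) ∧ ¬M(h))) ∨ (∀b M(b)))
Push ¬ through the quantifiers and connectives to reach negation normal form:
  (∀f ¬Q(f,f)) ∧ ((∃g ∀h (M(g) ∨ M(h))) ∨ (∀b M(b)))
All bound variables are already distinct, so no renaming is needed.
Pull the quantifiers to the front (each side's bound variable is not free in the other side):
  ∀f ∃g ∀h ∀b (¬Q(f,f) ∧ (M(g) ∨ M(h) ∨ M(b)))
The quantifier ∀g sits under an odd number of negations (counting the antecedent side of each →), so it flips to ∃g.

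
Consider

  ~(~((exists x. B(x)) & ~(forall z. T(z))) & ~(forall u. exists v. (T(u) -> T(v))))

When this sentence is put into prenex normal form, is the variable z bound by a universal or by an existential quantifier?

Eliminate → and ↔ using ¬ and ∨.
  ~(~((exists x. B(x)) & ~(forall z. T(z))) & ~(forall u. exists v. (~T(u) | T(v))))
Push ¬ through the quantifiers and connectives to reach negation normal form:
  (exists x. B(x)) & (exists z. ~T(z)) | (forall u. exists v. (~T(u) | T(v)))
All bound variables are already distinct, so no renaming is needed.
Extract every quantifier outward, since the variables are now distinct and don't occur free across branches:
  exists x. exists z. forall u. exists v. (B(x) & ~T(z) | ~T(u) | T(v))
The quantifier forall z sits under an odd number of negations (counting the antecedent side of each →), so it flips to exists z.

existential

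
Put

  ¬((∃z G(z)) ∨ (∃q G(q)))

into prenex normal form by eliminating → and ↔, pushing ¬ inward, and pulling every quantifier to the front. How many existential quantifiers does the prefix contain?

Push ¬ through the quantifiers and connectives to reach negation normal form:
  (∀z ¬G(z)) ∧ (∀q ¬G(q))
All bound variables are already distinct, so no renaming is needed.
Finally move all quantifiers to the prefix:
  ∀z ∀q (¬G(z) ∧ ¬G(q))
The prefix is ∀z ∀q: 2 universal, 0 existential.

0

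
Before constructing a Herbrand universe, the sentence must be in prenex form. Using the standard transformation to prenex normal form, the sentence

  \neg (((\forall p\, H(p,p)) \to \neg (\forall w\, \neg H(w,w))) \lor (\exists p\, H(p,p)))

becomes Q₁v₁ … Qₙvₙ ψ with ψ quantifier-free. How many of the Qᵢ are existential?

0

Rewrite implications/biconditionals: A → B as ¬A ∨ B.
  \neg (\neg (\forall p\, H(p,p)) \lor \neg (\forall w\, \neg H(w,w)) \lor (\exists p\, H(p,p)))
Push ¬ through the quantifiers and connectives to reach negation normal form:
  (\forall p\, H(p,p)) \land (\forall w\, \neg H(w,w)) \land (\forall p\, \neg H(p,p))
Give each quantifier a distinct variable: p↦u1.
  (\forall p\, H(p,p)) \land (\forall w\, \neg H(w,w)) \land (\forall u1\, \neg H(u1,u1))
Pull the quantifiers to the front (each side's bound variable is not free in the other side):
  \forall p\, \forall w\, \forall u1\, (H(p,p) \land \neg H(w,w) \land \neg H(u1,u1))
The prefix is \forall p \forall w \forall u1: 3 universal, 0 existential.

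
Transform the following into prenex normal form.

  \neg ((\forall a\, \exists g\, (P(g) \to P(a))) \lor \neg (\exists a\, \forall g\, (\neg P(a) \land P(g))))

\exists a\, \forall g\, \exists y1\, \forall x1\, (P(g) \land \neg P(a) \land \neg P(y1) \land P(x1))

Rewrite implications/biconditionals: A → B as ¬A ∨ B.
  \neg ((\forall a\, \exists g\, (\neg P(g) \lor P(a))) \lor \neg (\exists a\, \forall g\, (\neg P(a) \land P(g))))
Move each ¬ inward, flipping quantifiers it crosses:
  (\exists a\, \forall g\, (P(g) \land \neg P(a))) \land (\exists a\, \forall g\, (\neg P(a) \land P(g)))
Give each quantifier a distinct variable: a↦y1, g↦x1.
  (\exists a\, \forall g\, (P(g) \land \neg P(a))) \land (\exists y1\, \forall x1\, (\neg P(y1) \land P(x1)))
Pull the quantifiers to the front (each side's bound variable is not free in the other side):
  \exists a\, \forall g\, \exists y1\, \forall x1\, (P(g) \land \neg P(a) \land \neg P(y1) \land P(x1))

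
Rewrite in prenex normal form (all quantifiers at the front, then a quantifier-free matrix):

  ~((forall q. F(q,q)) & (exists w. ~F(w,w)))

Drive negations inward (¬∀x A ≡ ∃x ¬A, ¬∃x A ≡ ∀x ¬A, De Morgan for ∧/∨):
  (exists q. ~F(q,q)) | (forall w. F(w,w))
All bound variables are already distinct, so no renaming is needed.
Finally move all quantifiers to the prefix:
  exists q. forall w. (~F(q,q) | F(w,w))

exists q. forall w. (~F(q,q) | F(w,w))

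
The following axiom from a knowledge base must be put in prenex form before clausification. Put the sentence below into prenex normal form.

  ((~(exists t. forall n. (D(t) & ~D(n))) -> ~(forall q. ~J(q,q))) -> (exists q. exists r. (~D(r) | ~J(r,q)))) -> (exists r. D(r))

exists t. forall n. exists q. forall w1. forall r. exists z. ((D(t) & ~D(n) | J(q,q)) & D(r) & J(r,w1) | D(z))

First replace A → B with ¬A ∨ B.
  ~(~(~~(exists t. forall n. (D(t) & ~D(n))) | ~(forall q. ~J(q,q))) | (exists q. exists r. (~D(r) | ~J(r,q)))) | (exists r. D(r))
Drive negations inward (¬∀x A ≡ ∃x ¬A, ¬∃x A ≡ ∀x ¬A, De Morgan for ∧/∨):
  ((exists t. forall n. (D(t) & ~D(n))) | (exists q. J(q,q))) & (forall q. forall r. (D(r) & J(r,q))) | (exists r. D(r))
Standardize variables apart so no two quantifiers bind the same name: q↦w1, r↦z.
  ((exists t. forall n. (D(t) & ~D(n))) | (exists q. J(q,q))) & (forall w1. forall r. (D(r) & J(r,w1))) | (exists z. D(z))
Pull the quantifiers to the front (each side's bound variable is not free in the other side):
  exists t. forall n. exists q. forall w1. forall r. exists z. ((D(t) & ~D(n) | J(q,q)) & D(r) & J(r,w1) | D(z))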